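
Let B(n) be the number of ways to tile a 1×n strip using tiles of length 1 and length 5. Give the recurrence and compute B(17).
Condition on the last tile: it has length 1 (leaving a 1×(n-1) strip) or length 5 (leaving a 1×(n-5) strip), so B(n) = B(n-1) + B(n-5) (order-5 linear recurrence).
For 0 ≤ i < 5 only unit tiles fit, so B(i) = 1.
Iterating the recurrence: B(5) = 2, B(6) = 3, B(7) = 4, B(8) = 5, B(9) = 6, B(10) = 8, B(11) = 11, B(12) = 15, B(13) = 20, B(14) = 26, B(15) = 34, B(16) = 45, B(17) = 60.

B(n) = B(n-1) + B(n-5), with B(i) = 1 for 0 ≤ i < 5; B(17) = 60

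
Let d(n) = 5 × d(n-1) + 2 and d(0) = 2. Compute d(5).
Computing step by step:
d(0) = 2
d(1) = 5 × 2 + 2 = 12
d(2) = 5 × 12 + 2 = 62
d(3) = 5 × 62 + 2 = 312
d(4) = 5 × 312 + 2 = 1562
d(5) = 5 × 1562 + 2 = 7812

7812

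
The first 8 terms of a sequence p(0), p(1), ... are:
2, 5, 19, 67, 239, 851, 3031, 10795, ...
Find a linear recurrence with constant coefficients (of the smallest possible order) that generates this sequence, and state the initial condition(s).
Look for the lowest-order linear relation among consecutive terms.
Observation: p(n) - 3·p(n-1) - (2)·p(n-2) = 0 holds for the shown terms, and no order-1 relation p(n) = α·p(n-1) + β fits.
Check at n=3: 3·19 + (2)·5 = 67. ✓

p(n) = 3p(n-1) + 2p(n-2), p(0) = 2, p(1) = 5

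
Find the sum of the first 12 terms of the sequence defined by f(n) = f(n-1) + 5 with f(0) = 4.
Computing the sequence terms: 4, 9, 14, 19, 24, 29, 34, 39, 44, 49, 54, 59
Adding these values together:

378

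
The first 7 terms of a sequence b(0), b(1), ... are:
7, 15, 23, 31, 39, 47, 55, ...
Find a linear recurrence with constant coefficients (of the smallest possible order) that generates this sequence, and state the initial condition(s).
Look for the lowest-order linear relation among consecutive terms.
Observation: consecutive differences are constant (= 8).
Check at n=2: 1·15 + 8 = 23. ✓

b(n) = b(n-1) + 8, b(0) = 7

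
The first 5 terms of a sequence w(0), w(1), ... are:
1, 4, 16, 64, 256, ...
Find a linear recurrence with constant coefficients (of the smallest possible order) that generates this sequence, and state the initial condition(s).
Look for the lowest-order linear relation among consecutive terms.
Observation: each term is 4× the previous.
Check at n=2: 4·4 = 16. ✓

w(n) = 4 × w(n-1), w(0) = 1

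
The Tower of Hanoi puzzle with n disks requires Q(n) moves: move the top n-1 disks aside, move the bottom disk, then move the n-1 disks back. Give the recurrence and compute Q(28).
Moving n disks = move the top n-1 disks aside (Q(n-1) moves) + move the largest disk (1 move) + move the n-1 disks back on top (Q(n-1) moves), so Q(n) = 2Q(n-1) + 1, with Q(1) = 1 (a single disk takes one move).
First terms: 1, 3, 7, 15, 31, 63, … — each is one less than a power of 2. Indeed Q(n) + 1 = 2(Q(n-1) + 1) with Q(1) + 1 = 2, so Q(n) + 1 = 2ⁿ and Q(n) = 2ⁿ - 1.
Hence Q(28) = 2^28 - 1 = 268435456 - 1 = 268435455.

Q(n) = 2Q(n-1) + 1, Q(1) = 1; Q(28) = 268435455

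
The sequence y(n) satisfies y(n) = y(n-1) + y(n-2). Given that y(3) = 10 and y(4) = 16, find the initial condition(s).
Work backwards using y(k) = y(k+2) - y(k+1):
y(2) = y(4) - y(3) = 16 - 10 = 6
y(1) = y(3) - y(2) = 10 - 6 = 4
y(0) = y(2) - y(1) = 6 - 4 = 2

y(0) = 2, y(1) = 4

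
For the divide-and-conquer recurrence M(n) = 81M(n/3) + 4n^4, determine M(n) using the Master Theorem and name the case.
Master Theorem template: M(n) = a·M(n/b) + f(n).
Here: a=81, b=3, f(n)=4n^4
Compute log_b(a) = log_3(81) = 4.
f(n) = 4n^4 = Θ(n^4). Case 2: M(n) = Θ(n^4 log n).

Case 2: M(n) = Θ(n^4 log n)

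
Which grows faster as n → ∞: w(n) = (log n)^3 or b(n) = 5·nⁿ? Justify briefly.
Comparing growth rates:
Growth-rate hierarchy: log n ≺ any polynomial ≺ any exponential cⁿ (c>1) ≺ n! ≺ nⁿ.
super-exponential nⁿ dominates polylogarithmic (log n)^3 asymptotically.

b(n) grows faster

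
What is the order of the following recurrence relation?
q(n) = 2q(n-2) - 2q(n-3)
The order is the largest lag k for which q(n-k) appears. Here the deepest term is q(n-3), so the order is 3.

Order 3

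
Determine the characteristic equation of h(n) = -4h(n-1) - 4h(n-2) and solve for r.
Substitute h(n) = rⁿ and divide through by rⁿ⁻²: r² + 4r + 4 = 0
Factor: (r + 2)² = 0, so r = -2 (double root).
General solution: h(n) = (A + Bn)·(-2)ⁿ

Characteristic: r² + 4r + 4 = 0, Roots: r = -2 (double root)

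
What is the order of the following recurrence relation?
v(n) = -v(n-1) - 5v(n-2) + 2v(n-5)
The order is the largest lag k for which v(n-k) appears. Here the deepest term is v(n-5), so the order is 5.

Order 5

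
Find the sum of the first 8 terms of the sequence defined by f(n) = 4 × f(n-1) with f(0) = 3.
Computing the sequence terms: 3, 12, 48, 192, 768, 3072, 12288, 49152
Adding these values together:

65535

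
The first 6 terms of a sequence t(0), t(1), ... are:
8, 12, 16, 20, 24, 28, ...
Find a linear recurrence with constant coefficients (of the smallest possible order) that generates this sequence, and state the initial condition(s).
Look for the lowest-order linear relation among consecutive terms.
Observation: consecutive differences are constant (= 4).
Check at n=2: 1·12 + 4 = 16. ✓

t(n) = t(n-1) + 4, t(0) = 8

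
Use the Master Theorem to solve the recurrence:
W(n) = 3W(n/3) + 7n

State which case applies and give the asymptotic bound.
Master Theorem template: W(n) = a·W(n/b) + f(n).
Here: a=3, b=3, f(n)=7n
Compute log_b(a) = log_3(3) = 1.
f(n) = 7n = Θ(n). Case 2: W(n) = Θ(n log n).

Case 2: W(n) = Θ(n log n)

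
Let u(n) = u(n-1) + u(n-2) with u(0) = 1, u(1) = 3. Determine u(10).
Computing the sequence terms:
1, 3, 4, 7, 11, 18, 29, 47, 76, 123, 199

199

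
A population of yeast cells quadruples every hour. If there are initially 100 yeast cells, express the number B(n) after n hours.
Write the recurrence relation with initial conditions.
Each hour multiplies the count by 4, so the count after n hours depends only on the count after n-1 hours: B(n) = 4 × B(n-1). The starting count gives B(0) = 100.
Unrolling n times gives the closed form B(n) = 100 × 4ⁿ.

B(n) = 4 × B(n-1), B(0) = 100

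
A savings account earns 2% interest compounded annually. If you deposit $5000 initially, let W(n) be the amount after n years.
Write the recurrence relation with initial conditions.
Each year the balance grows by 2%, i.e. is multiplied by 1 + 2/100 = 1.02, so W(n) = 1.02 × W(n-1). The initial deposit gives W(0) = 5000.
Unrolling gives the closed form W(n) = 5000 × (1.02)ⁿ.

W(n) = 1.02 × W(n-1), W(0) = 5000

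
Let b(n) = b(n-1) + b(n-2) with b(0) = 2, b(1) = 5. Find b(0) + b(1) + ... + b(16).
Computing the sequence terms: 2, 5, 7, 12, 19, 31, 50, 81, 131, 212, 343, 555, 898, 1453, 2351, 3804, 6155
Adding these values together:

16109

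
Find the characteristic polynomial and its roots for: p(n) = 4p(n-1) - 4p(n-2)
Substitute p(n) = rⁿ and divide through by rⁿ⁻²: r² - 4r + 4 = 0
Factor: (r - 2)² = 0, so r = 2 (double root).
General solution: p(n) = (A + Bn)·2ⁿ

Characteristic: r² - 4r + 4 = 0, Roots: r = 2 (double root)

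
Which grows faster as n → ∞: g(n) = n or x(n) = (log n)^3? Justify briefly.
Comparing growth rates:
Growth-rate hierarchy: log n ≺ any polynomial ≺ any exponential cⁿ (c>1) ≺ n! ≺ nⁿ.
polynomial degree 1 dominates polylogarithmic (log n)^3 asymptotically.

g(n) grows faster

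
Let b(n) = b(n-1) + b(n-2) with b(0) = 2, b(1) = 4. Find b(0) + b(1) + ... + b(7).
Computing the sequence terms: 2, 4, 6, 10, 16, 26, 42, 68
Adding these values together:

174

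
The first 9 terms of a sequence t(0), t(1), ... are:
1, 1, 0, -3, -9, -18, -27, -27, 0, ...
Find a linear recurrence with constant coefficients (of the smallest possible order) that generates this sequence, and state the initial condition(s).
Look for the lowest-order linear relation among consecutive terms.
Observation: t(n) - 3·t(n-1) - (-3)·t(n-2) = 0 holds for the shown terms, and no order-1 relation t(n) = α·t(n-1) + β fits.
Check at n=3: 3·0 + (-3)·1 = -3. ✓

t(n) = 3t(n-1) - 3t(n-2), t(0) = 1, t(1) = 1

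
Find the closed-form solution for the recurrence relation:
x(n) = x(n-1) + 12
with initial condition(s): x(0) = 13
Recurrence: x(n) = x(n-1) + 12, initial: x(0) = 13.
Each step adds 12, so x(n) = x(0) + 12n = 12n + 13.

x(n) = 12n + 13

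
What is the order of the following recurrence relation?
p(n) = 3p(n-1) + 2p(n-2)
The order is the largest lag k for which p(n-k) appears. Here the deepest term is p(n-2), so the order is 2.

Order 2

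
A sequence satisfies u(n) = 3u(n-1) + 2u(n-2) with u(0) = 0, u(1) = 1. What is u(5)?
Computing the sequence terms:
0, 1, 3, 11, 39, 139

139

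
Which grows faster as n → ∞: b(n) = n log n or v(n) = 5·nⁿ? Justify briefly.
Comparing growth rates:
Growth-rate hierarchy: log n ≺ any polynomial ≺ any exponential cⁿ (c>1) ≺ n! ≺ nⁿ.
super-exponential nⁿ dominates polynomial degree 1 (with log factor) asymptotically.

v(n) grows faster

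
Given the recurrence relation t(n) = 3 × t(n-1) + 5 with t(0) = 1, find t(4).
Computing step by step:
t(0) = 1
t(1) = 3 × 1 + 5 = 8
t(2) = 3 × 8 + 5 = 29
t(3) = 3 × 29 + 5 = 92
t(4) = 3 × 92 + 5 = 281

281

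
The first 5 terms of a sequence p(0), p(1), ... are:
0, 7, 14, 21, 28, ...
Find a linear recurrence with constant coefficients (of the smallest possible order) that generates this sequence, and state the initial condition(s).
Look for the lowest-order linear relation among consecutive terms.
Observation: consecutive differences are constant (= 7).
Check at n=2: 1·7 + 7 = 14. ✓

p(n) = p(n-1) + 7, p(0) = 0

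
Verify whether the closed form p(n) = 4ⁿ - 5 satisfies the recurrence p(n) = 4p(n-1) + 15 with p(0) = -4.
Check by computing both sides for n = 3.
From the recurrence with p(0) = -4:
  p(0) = -4, p(1) = -1, p(2) = 11, p(3) = 59
  so the recurrence gives p(3) = 59.
From the proposed closed form p(n) = 4ⁿ - 5:
  p(3) = 59.
Both sides give 59 at n = 3, and the initial condition(s) match, so the closed form is consistent.

Yes, the closed form is correct.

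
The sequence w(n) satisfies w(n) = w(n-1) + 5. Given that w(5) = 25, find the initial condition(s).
w(5) = w(0) + 5·5, so w(0) = 25 - 25 = 0.

w(0) = 0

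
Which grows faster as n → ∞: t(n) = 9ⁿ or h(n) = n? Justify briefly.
Comparing growth rates:
Growth-rate hierarchy: log n ≺ any polynomial ≺ any exponential cⁿ (c>1) ≺ n! ≺ nⁿ.
exponential base 9 dominates polynomial degree 1 asymptotically.

t(n) grows faster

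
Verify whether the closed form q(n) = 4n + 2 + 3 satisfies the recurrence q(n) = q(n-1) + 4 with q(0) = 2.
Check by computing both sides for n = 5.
From the recurrence with q(0) = 2:
  q(0) = 2, q(1) = 6, q(2) = 10, q(3) = 14, q(4) = 18, q(5) = 22
  so the recurrence gives q(5) = 22.
From the proposed closed form q(n) = 4n + 2 + 3:
  q(5) = 25.
The recurrence gives 22 but the closed form gives 25, so the closed form does not satisfy the recurrence.

No, the closed form is incorrect.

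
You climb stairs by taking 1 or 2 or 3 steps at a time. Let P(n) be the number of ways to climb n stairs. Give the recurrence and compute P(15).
Condition on the size of the last step (1 to 3): before it there were n-1, …, n-3 stairs climbed, and these cases are disjoint, so P(n) = P(n-1) + P(n-2) + P(n-3) (order-3 linear recurrence).
Initial conditions by direct count (compositions of i into parts ≤ 3): P(1) = 1; P(2) = 2; P(3) = 4.
Iterating the recurrence: P(4) = 7, P(5) = 13, P(6) = 24, P(7) = 44, P(8) = 81, P(9) = 149, P(10) = 274, P(11) = 504, P(12) = 927, P(13) = 1705, P(14) = 3136, P(15) = 5768.

P(n) = P(n-1) + P(n-2) + P(n-3), P(1) = 1, P(2) = 2, P(3) = 4; P(15) = 5768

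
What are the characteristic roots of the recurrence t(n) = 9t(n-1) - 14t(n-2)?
Substitute t(n) = rⁿ and divide through by rⁿ⁻²: r² - 9r + 14 = 0
Factor: (r - 2)(r - 7) = 0, so r = 2, 7.
General solution: t(n) = A·2ⁿ + B·7ⁿ

Characteristic: r² - 9r + 14 = 0, Roots: r = 2, 7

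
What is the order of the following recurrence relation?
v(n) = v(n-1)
The order is the largest lag k for which v(n-k) appears. Here the deepest term is v(n-1), so the order is 1.

Order 1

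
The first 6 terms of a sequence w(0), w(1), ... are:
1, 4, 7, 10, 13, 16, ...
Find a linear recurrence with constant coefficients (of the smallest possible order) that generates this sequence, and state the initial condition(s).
Look for the lowest-order linear relation among consecutive terms.
Observation: consecutive differences are constant (= 3).
Check at n=2: 1·4 + 3 = 7. ✓

w(n) = w(n-1) + 3, w(0) = 1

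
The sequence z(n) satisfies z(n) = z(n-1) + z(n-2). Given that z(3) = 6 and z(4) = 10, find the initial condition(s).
Work backwards using z(k) = z(k+2) - z(k+1):
z(2) = z(4) - z(3) = 10 - 6 = 4
z(1) = z(3) - z(2) = 6 - 4 = 2
z(0) = z(2) - z(1) = 4 - 2 = 2

z(0) = 2, z(1) = 2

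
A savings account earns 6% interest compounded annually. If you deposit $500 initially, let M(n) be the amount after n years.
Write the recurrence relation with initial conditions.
Each year the balance grows by 6%, i.e. is multiplied by 1 + 6/100 = 1.06, so M(n) = 1.06 × M(n-1). The initial deposit gives M(0) = 500.
Unrolling gives the closed form M(n) = 500 × (1.06)ⁿ.

M(n) = 1.06 × M(n-1), M(0) = 500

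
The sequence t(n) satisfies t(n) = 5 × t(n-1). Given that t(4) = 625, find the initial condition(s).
In general t(n) = 5ⁿ · t(0). At n = 4: t(0) = t(4) / 5^4 = 625 / 625 = 1.

t(0) = 1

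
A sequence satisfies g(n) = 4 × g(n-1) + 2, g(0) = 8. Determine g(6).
Computing step by step:
g(0) = 8
g(1) = 4 × 8 + 2 = 34
g(2) = 4 × 34 + 2 = 138
g(3) = 4 × 138 + 2 = 554
g(4) = 4 × 554 + 2 = 2218
g(5) = 4 × 2218 + 2 = 8874
g(6) = 4 × 8874 + 2 = 35498

35498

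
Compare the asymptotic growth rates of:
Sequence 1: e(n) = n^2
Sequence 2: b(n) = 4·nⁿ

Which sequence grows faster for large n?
Comparing growth rates:
Growth-rate hierarchy: log n ≺ any polynomial ≺ any exponential cⁿ (c>1) ≺ n! ≺ nⁿ.
super-exponential nⁿ dominates polynomial degree 2 asymptotically.

b(n) grows faster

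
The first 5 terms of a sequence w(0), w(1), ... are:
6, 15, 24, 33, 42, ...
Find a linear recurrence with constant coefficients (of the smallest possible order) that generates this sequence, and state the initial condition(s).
Look for the lowest-order linear relation among consecutive terms.
Observation: consecutive differences are constant (= 9).
Check at n=2: 1·15 + 9 = 24. ✓

w(n) = w(n-1) + 9, w(0) = 6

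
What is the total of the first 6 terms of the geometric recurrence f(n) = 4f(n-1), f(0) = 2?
Computing the sequence terms: 2, 8, 32, 128, 512, 2048
Adding these values together:

2730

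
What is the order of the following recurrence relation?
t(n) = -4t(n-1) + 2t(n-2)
The order is the largest lag k for which t(n-k) appears. Here the deepest term is t(n-2), so the order is 2.

Order 2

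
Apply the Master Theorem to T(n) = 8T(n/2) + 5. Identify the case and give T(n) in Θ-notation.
Master Theorem template: T(n) = a·T(n/b) + f(n).
Here: a=8, b=2, f(n)=5
Compute log_b(a) = log_2(8) = 3.
f(n) = 5 = O(n^(3-ε)) with ε = 3. Case 1: T(n) = Θ(n^log_b(a)) = Θ(n^3).

Case 1: T(n) = Θ(n^3)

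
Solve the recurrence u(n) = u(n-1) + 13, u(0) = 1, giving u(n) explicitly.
Recurrence: u(n) = u(n-1) + 13, initial: u(0) = 1.
Each step adds 13, so u(n) = u(0) + 13n = 13n + 1.

u(n) = 13n + 1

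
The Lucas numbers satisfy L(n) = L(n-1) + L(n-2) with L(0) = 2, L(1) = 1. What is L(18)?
Computing the sequence terms:
2, 1, 3, 4, 7, 11, 18, 29, 47, 76, 123, 199, 322, 521, 843, 1364, 2207, 3571, 5778

5778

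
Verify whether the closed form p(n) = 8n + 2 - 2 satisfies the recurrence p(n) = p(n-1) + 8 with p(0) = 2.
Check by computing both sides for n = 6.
From the recurrence with p(0) = 2:
  p(0) = 2, p(1) = 10, p(2) = 18, p(3) = 26, p(4) = 34, p(5) = 42, p(6) = 50
  so the recurrence gives p(6) = 50.
From the proposed closed form p(n) = 8n + 2 - 2:
  p(6) = 48.
The recurrence gives 50 but the closed form gives 48, so the closed form does not satisfy the recurrence.

No, the closed form is incorrect.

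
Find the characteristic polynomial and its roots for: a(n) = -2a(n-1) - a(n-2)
Substitute a(n) = rⁿ and divide through by rⁿ⁻²: r² + 2r + 1 = 0
Factor: (r + 1)² = 0, so r = -1 (double root).
General solution: a(n) = (A + Bn)·(-1)ⁿ

Characteristic: r² + 2r + 1 = 0, Roots: r = -1 (double root)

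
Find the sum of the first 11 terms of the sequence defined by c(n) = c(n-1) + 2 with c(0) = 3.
Computing the sequence terms: 3, 5, 7, 9, 11, 13, 15, 17, 19, 21, 23
Adding these values together:

143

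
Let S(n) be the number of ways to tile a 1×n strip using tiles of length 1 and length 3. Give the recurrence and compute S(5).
Condition on the last tile: it has length 1 (leaving a 1×(n-1) strip) or length 3 (leaving a 1×(n-3) strip), so S(n) = S(n-1) + S(n-3) (order-3 linear recurrence).
For 0 ≤ i < 3 only unit tiles fit, so S(i) = 1.
Iterating the recurrence: S(3) = 2, S(4) = 3, S(5) = 4.

S(n) = S(n-1) + S(n-3), with S(i) = 1 for 0 ≤ i < 3; S(5) = 4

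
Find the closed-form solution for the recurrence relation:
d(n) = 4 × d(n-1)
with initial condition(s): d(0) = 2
Recurrence: d(n) = 4 × d(n-1), initial: d(0) = 2.
Each term is 4 times the previous, so this is geometric with ratio 4. After n steps: d(n) = d(0)·4ⁿ = 2·4ⁿ.

d(n) = 2·4ⁿ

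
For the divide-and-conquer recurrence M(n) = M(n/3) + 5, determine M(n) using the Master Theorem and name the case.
Master Theorem template: M(n) = a·M(n/b) + f(n).
Here: a=1, b=3, f(n)=5
Compute log_b(a) = log_3(1) = 0.
f(n) = 5 = Θ(1). Case 2: M(n) = Θ(log n).

Case 2: M(n) = Θ(log n)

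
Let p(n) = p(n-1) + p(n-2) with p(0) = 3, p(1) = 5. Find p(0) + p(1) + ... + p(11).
Computing the sequence terms: 3, 5, 8, 13, 21, 34, 55, 89, 144, 233, 377, 610
Adding these values together:

1592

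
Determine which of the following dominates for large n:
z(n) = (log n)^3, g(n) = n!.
Comparing growth rates:
Growth-rate hierarchy: log n ≺ any polynomial ≺ any exponential cⁿ (c>1) ≺ n! ≺ nⁿ.
factorial dominates polylogarithmic (log n)^3 asymptotically.

g(n) grows faster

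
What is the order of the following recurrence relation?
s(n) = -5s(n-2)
The order is the largest lag k for which s(n-k) appears. Here the deepest term is s(n-2), so the order is 2.

Order 2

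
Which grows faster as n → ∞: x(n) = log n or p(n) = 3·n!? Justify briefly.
Comparing growth rates:
Growth-rate hierarchy: log n ≺ any polynomial ≺ any exponential cⁿ (c>1) ≺ n! ≺ nⁿ.
factorial dominates logarithmic asymptotically.

p(n) grows faster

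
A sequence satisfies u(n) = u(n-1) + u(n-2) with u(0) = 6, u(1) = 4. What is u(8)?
Computing the sequence terms:
6, 4, 10, 14, 24, 38, 62, 100, 162

162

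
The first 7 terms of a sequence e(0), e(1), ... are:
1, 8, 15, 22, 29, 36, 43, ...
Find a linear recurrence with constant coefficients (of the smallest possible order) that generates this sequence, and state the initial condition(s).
Look for the lowest-order linear relation among consecutive terms.
Observation: consecutive differences are constant (= 7).
Check at n=2: 1·8 + 7 = 15. ✓

e(n) = e(n-1) + 7, e(0) = 1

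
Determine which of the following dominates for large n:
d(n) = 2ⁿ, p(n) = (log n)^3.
Comparing growth rates:
Growth-rate hierarchy: log n ≺ any polynomial ≺ any exponential cⁿ (c>1) ≺ n! ≺ nⁿ.
exponential base 2 dominates polylogarithmic (log n)^3 asymptotically.

d(n) grows faster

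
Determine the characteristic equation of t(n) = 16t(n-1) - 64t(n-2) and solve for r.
Substitute t(n) = rⁿ and divide through by rⁿ⁻²: r² - 16r + 64 = 0
Factor: (r - 8)² = 0, so r = 8 (double root).
General solution: t(n) = (A + Bn)·8ⁿ

Characteristic: r² - 16r + 64 = 0, Roots: r = 8 (double root)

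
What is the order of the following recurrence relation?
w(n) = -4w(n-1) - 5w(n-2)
The order is the largest lag k for which w(n-k) appears. Here the deepest term is w(n-2), so the order is 2.

Order 2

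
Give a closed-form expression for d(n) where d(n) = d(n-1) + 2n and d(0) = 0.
Recurrence: d(n) = d(n-1) + 2n, initial: d(0) = 0.
Telescoping: d(n) = d(0) + 2·Σᵢ₌₁ⁿ i = 0 + 2·n(n+1)/2.

d(n) = 2·n(n+1)/2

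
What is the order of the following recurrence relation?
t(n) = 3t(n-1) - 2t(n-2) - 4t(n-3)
The order is the largest lag k for which t(n-k) appears. Here the deepest term is t(n-3), so the order is 3.

Order 3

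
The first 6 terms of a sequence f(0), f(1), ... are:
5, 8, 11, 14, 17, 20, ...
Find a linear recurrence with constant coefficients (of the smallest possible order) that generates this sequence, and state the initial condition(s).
Look for the lowest-order linear relation among consecutive terms.
Observation: consecutive differences are constant (= 3).
Check at n=2: 1·8 + 3 = 11. ✓

f(n) = f(n-1) + 3, f(0) = 5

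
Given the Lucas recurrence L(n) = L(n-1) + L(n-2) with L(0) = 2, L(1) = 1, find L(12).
Computing the sequence terms:
2, 1, 3, 4, 7, 11, 18, 29, 47, 76, 123, 199, 322

322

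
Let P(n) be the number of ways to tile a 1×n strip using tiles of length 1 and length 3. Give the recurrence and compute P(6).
Condition on the last tile: it has length 1 (leaving a 1×(n-1) strip) or length 3 (leaving a 1×(n-3) strip), so P(n) = P(n-1) + P(n-3) (order-3 linear recurrence).
For 0 ≤ i < 3 only unit tiles fit, so P(i) = 1.
Iterating the recurrence: P(3) = 2, P(4) = 3, P(5) = 4, P(6) = 6.

P(n) = P(n-1) + P(n-3), with P(i) = 1 for 0 ≤ i < 3; P(6) = 6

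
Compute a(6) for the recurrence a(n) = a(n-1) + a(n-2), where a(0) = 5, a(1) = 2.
Computing the sequence terms:
5, 2, 7, 9, 16, 25, 41

41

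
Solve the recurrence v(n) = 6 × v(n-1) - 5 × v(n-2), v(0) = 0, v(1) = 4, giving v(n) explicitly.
Recurrence: v(n) = 6 × v(n-1) - 5 × v(n-2), initial: v(0) = 0, v(1) = 4.
Characteristic equation: r² - 6r + 5 = 0, which factors as (r - 5)(r - 1) = 0, so r = 5, 1. General solution v(n) = A·5ⁿ + B·1ⁿ. From v(0) = 0: A + B = 0. From v(1) = 4: 5A + 1B = 4. Solving gives A = 1, B = -1.

v(n) = 5ⁿ - 1ⁿ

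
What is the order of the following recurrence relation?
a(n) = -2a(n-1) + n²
The order is the largest lag k for which a(n-k) appears. Here the deepest term is a(n-1) (the n² term is non-homogeneous and does not affect the order), so the order is 1.

Order 1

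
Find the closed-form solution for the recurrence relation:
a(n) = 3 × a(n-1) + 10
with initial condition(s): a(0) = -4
Recurrence: a(n) = 3 × a(n-1) + 10, initial: a(0) = -4.
Try a(n) = A·3ⁿ + C. Substituting: A·3ⁿ + C = 3(A·3ⁿ⁻¹ + C) + 10 = A·3ⁿ + 3C + 10, so C = 3C + 10, giving C = -5. Then a(0) = A - 5 = -4 gives A = 1.

a(n) = 3ⁿ - 5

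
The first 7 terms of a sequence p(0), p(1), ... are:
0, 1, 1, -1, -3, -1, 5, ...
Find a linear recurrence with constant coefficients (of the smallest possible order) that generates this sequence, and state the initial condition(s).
Look for the lowest-order linear relation among consecutive terms.
Observation: p(n) - 1·p(n-1) - (-2)·p(n-2) = 0 holds for the shown terms, and no order-1 relation p(n) = α·p(n-1) + β fits.
Check at n=3: 1·1 + (-2)·1 = -1. ✓

p(n) = p(n-1) - 2p(n-2), p(0) = 0, p(1) = 1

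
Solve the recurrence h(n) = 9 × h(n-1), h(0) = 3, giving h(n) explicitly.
Recurrence: h(n) = 9 × h(n-1), initial: h(0) = 3.
Each term is 9 times the previous, so this is geometric with ratio 9. After n steps: h(n) = h(0)·9ⁿ = 3·9ⁿ.

h(n) = 3·9ⁿ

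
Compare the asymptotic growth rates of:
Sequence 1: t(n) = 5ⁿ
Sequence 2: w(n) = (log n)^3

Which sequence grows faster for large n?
Comparing growth rates:
Growth-rate hierarchy: log n ≺ any polynomial ≺ any exponential cⁿ (c>1) ≺ n! ≺ nⁿ.
exponential base 5 dominates polylogarithmic (log n)^3 asymptotically.

t(n) grows faster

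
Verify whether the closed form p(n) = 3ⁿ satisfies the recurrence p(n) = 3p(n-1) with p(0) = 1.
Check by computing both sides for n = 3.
From the recurrence with p(0) = 1:
  p(0) = 1, p(1) = 3, p(2) = 9, p(3) = 27
  so the recurrence gives p(3) = 27.
From the proposed closed form p(n) = 3ⁿ:
  p(3) = 27.
Both sides give 27 at n = 3, and the initial condition(s) match, so the closed form is consistent.

Yes, the closed form is correct.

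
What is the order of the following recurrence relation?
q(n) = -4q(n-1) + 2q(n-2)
The order is the largest lag k for which q(n-k) appears. Here the deepest term is q(n-2), so the order is 2.

Order 2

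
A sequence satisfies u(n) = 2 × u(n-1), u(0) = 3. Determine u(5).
Computing step by step:
u(0) = 3
u(1) = 2 × 3 = 6
u(2) = 2 × 6 = 12
u(3) = 2 × 12 = 24
u(4) = 2 × 24 = 48
u(5) = 2 × 48 = 96

96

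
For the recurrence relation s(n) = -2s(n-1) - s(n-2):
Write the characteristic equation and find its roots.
Substitute s(n) = rⁿ and divide through by rⁿ⁻²: r² + 2r + 1 = 0
Factor: (r + 1)² = 0, so r = -1 (double root).
General solution: s(n) = (A + Bn)·(-1)ⁿ

Characteristic: r² + 2r + 1 = 0, Roots: r = -1 (double root)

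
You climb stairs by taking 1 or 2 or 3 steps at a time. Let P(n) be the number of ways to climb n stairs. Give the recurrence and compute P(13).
Condition on the size of the last step (1 to 3): before it there were n-1, …, n-3 stairs climbed, and these cases are disjoint, so P(n) = P(n-1) + P(n-2) + P(n-3) (order-3 linear recurrence).
Initial conditions by direct count (compositions of i into parts ≤ 3): P(1) = 1; P(2) = 2; P(3) = 4.
Iterating the recurrence: P(4) = 7, P(5) = 13, P(6) = 24, P(7) = 44, P(8) = 81, P(9) = 149, P(10) = 274, P(11) = 504, P(12) = 927, P(13) = 1705.

P(n) = P(n-1) + P(n-2) + P(n-3), P(1) = 1, P(2) = 2, P(3) = 4; P(13) = 1705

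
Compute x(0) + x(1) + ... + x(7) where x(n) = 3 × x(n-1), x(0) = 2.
Computing the sequence terms: 2, 6, 18, 54, 162, 486, 1458, 4374
Adding these values together:

6560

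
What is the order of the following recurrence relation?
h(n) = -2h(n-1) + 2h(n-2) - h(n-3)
The order is the largest lag k for which h(n-k) appears. Here the deepest term is h(n-3), so the order is 3.

Order 3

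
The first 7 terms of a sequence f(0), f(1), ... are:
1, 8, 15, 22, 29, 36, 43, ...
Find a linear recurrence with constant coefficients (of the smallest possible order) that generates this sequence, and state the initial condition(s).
Look for the lowest-order linear relation among consecutive terms.
Observation: consecutive differences are constant (= 7).
Check at n=2: 1·8 + 7 = 15. ✓

f(n) = f(n-1) + 7, f(0) = 1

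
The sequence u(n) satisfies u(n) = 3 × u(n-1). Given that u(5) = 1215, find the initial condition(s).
In general u(n) = 3ⁿ · u(0). At n = 5: u(0) = u(5) / 3^5 = 1215 / 243 = 5.

u(0) = 5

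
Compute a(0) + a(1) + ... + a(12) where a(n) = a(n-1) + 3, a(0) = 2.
Computing the sequence terms: 2, 5, 8, 11, 14, 17, 20, 23, 26, 29, 32, 35, 38
Adding these values together:

260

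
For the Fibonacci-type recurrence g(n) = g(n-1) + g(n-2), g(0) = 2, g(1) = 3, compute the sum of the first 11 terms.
Computing the sequence terms: 2, 3, 5, 8, 13, 21, 34, 55, 89, 144, 233
Adding these values together:

607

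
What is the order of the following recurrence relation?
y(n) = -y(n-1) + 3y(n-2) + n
The order is the largest lag k for which y(n-k) appears. Here the deepest term is y(n-2) (the n term is non-homogeneous and does not affect the order), so the order is 2.

Order 2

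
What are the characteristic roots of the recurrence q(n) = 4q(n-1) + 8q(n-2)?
Substitute q(n) = rⁿ and divide through by rⁿ⁻²: r² - 4r - 8 = 0
Discriminant: 4² + 4·8 = 48, not a perfect square, so by the quadratic formula r = (4 ± √48)/2.
General solution: q(n) = A·r₁ⁿ + B·r₂ⁿ where r₁,r₂ = (4 ± √48)/2

Characteristic: r² - 4r - 8 = 0, Roots: r = (4 ± √48)/2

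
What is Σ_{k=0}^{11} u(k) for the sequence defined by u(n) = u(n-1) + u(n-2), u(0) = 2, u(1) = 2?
Computing the sequence terms: 2, 2, 4, 6, 10, 16, 26, 42, 68, 110, 178, 288
Adding these values together:

752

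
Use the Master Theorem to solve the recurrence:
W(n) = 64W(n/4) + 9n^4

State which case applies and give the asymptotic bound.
Master Theorem template: W(n) = a·W(n/b) + f(n).
Here: a=64, b=4, f(n)=9n^4
Compute log_b(a) = log_4(64) = 3.
f(n) = 9n^4 = Ω(n^(3+ε)) with ε = 1, and the regularity condition holds (a·f(n/b) = (a/b^4)·f(n) with a/b^4 = 4^-1 < 1). Case 3: W(n) = Θ(f(n)) = Θ(n^4).

Case 3: W(n) = Θ(n^4)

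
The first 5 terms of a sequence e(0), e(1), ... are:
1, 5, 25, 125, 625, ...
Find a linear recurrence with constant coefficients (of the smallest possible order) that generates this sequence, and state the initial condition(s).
Look for the lowest-order linear relation among consecutive terms.
Observation: each term is 5× the previous.
Check at n=2: 5·5 = 25. ✓

e(n) = 5 × e(n-1), e(0) = 1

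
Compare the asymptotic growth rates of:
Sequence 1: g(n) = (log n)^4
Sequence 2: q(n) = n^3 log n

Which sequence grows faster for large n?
Comparing growth rates:
Growth-rate hierarchy: log n ≺ any polynomial ≺ any exponential cⁿ (c>1) ≺ n! ≺ nⁿ.
polynomial degree 3 (with log factor) dominates polylogarithmic (log n)^4 asymptotically.

q(n) grows faster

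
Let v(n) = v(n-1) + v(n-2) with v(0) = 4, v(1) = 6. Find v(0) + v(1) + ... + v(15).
Computing the sequence terms: 4, 6, 10, 16, 26, 42, 68, 110, 178, 288, 466, 754, 1220, 1974, 3194, 5168
Adding these values together:

13524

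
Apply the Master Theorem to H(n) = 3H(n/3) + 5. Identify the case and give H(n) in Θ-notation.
Master Theorem template: H(n) = a·H(n/b) + f(n).
Here: a=3, b=3, f(n)=5
Compute log_b(a) = log_3(3) = 1.
f(n) = 5 = O(n^(1-ε)) with ε = 1. Case 1: H(n) = Θ(n^log_b(a)) = Θ(n).

Case 1: H(n) = Θ(n)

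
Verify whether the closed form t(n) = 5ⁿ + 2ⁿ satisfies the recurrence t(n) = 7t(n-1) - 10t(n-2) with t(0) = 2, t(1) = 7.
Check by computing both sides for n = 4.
From the recurrence with t(0) = 2, t(1) = 7:
  t(0) = 2, t(1) = 7, t(2) = 29, t(3) = 133, t(4) = 641
  so the recurrence gives t(4) = 641.
From the proposed closed form t(n) = 5ⁿ + 2ⁿ:
  t(4) = 641.
Both sides give 641 at n = 4, and the initial condition(s) match, so the closed form is consistent.

Yes, the closed form is correct.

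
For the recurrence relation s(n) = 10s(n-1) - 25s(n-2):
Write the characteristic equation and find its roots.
Substitute s(n) = rⁿ and divide through by rⁿ⁻²: r² - 10r + 25 = 0
Factor: (r - 5)² = 0, so r = 5 (double root).
General solution: s(n) = (A + Bn)·5ⁿ

Characteristic: r² - 10r + 25 = 0, Roots: r = 5 (double root)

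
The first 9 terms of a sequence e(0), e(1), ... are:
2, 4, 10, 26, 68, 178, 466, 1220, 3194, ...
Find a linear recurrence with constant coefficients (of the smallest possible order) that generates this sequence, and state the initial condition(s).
Look for the lowest-order linear relation among consecutive terms.
Observation: e(n) - 3·e(n-1) - (-1)·e(n-2) = 0 holds for the shown terms, and no order-1 relation e(n) = α·e(n-1) + β fits.
Check at n=3: 3·10 + (-1)·4 = 26. ✓

e(n) = 3e(n-1) - e(n-2), e(0) = 2, e(1) = 4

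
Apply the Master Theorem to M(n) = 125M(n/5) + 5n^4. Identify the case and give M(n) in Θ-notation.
Master Theorem template: M(n) = a·M(n/b) + f(n).
Here: a=125, b=5, f(n)=5n^4
Compute log_b(a) = log_5(125) = 3.
f(n) = 5n^4 = Ω(n^(3+ε)) with ε = 1, and the regularity condition holds (a·f(n/b) = (a/b^4)·f(n) with a/b^4 = 5^-1 < 1). Case 3: M(n) = Θ(f(n)) = Θ(n^4).

Case 3: M(n) = Θ(n^4)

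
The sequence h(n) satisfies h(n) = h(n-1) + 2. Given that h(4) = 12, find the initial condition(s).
h(4) = h(0) + 4·2, so h(0) = 12 - 8 = 4.

h(0) = 4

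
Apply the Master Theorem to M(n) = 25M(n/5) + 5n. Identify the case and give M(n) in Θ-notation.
Master Theorem template: M(n) = a·M(n/b) + f(n).
Here: a=25, b=5, f(n)=5n
Compute log_b(a) = log_5(25) = 2.
f(n) = 5n = O(n^(2-ε)) with ε = 1. Case 1: M(n) = Θ(n^log_b(a)) = Θ(n^2).

Case 1: M(n) = Θ(n^2)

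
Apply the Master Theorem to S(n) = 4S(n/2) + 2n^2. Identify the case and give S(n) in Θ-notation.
Master Theorem template: S(n) = a·S(n/b) + f(n).
Here: a=4, b=2, f(n)=2n^2
Compute log_b(a) = log_2(4) = 2.
f(n) = 2n^2 = Θ(n^2). Case 2: S(n) = Θ(n^2 log n).

Case 2: S(n) = Θ(n^2 log n)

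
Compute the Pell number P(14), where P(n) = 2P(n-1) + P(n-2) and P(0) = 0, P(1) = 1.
Computing the sequence terms:
0, 1, 2, 5, 12, 29, 70, 169, 408, 985, 2378, 5741, 13860, 33461, 80782

80782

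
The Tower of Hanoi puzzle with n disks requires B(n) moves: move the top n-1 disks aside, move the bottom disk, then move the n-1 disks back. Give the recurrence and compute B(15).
Moving n disks = move the top n-1 disks aside (B(n-1) moves) + move the largest disk (1 move) + move the n-1 disks back on top (B(n-1) moves), so B(n) = 2B(n-1) + 1, with B(1) = 1 (a single disk takes one move).
First terms: 1, 3, 7, 15, 31, 63, … — each is one less than a power of 2. Indeed B(n) + 1 = 2(B(n-1) + 1) with B(1) + 1 = 2, so B(n) + 1 = 2ⁿ and B(n) = 2ⁿ - 1.
Hence B(15) = 2^15 - 1 = 32768 - 1 = 32767.

B(n) = 2B(n-1) + 1, B(1) = 1; B(15) = 32767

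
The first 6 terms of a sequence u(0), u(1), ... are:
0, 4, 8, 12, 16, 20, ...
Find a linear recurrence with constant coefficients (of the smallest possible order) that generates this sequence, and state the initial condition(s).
Look for the lowest-order linear relation among consecutive terms.
Observation: consecutive differences are constant (= 4).
Check at n=2: 1·4 + 4 = 8. ✓

u(n) = u(n-1) + 4, u(0) = 0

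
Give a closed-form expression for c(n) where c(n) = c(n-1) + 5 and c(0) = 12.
Recurrence: c(n) = c(n-1) + 5, initial: c(0) = 12.
Each step adds 5, so c(n) = c(0) + 5n = 5n + 12.

c(n) = 5n + 12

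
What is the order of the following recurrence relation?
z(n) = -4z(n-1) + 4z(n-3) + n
The order is the largest lag k for which z(n-k) appears. Here the deepest term is z(n-3) (the n term is non-homogeneous and does not affect the order), so the order is 3.

Order 3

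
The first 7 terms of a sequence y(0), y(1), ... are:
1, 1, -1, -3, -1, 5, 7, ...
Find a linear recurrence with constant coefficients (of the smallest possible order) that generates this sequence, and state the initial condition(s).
Look for the lowest-order linear relation among consecutive terms.
Observation: y(n) - 1·y(n-1) - (-2)·y(n-2) = 0 holds for the shown terms, and no order-1 relation y(n) = α·y(n-1) + β fits.
Check at n=3: 1·-1 + (-2)·1 = -3. ✓

y(n) = y(n-1) - 2y(n-2), y(0) = 1, y(1) = 1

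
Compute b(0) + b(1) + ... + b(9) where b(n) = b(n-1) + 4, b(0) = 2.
Computing the sequence terms: 2, 6, 10, 14, 18, 22, 26, 30, 34, 38
Adding these values together:

200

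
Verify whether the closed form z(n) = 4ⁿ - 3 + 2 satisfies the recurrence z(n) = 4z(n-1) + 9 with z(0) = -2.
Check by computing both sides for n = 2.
From the recurrence with z(0) = -2:
  z(0) = -2, z(1) = 1, z(2) = 13
  so the recurrence gives z(2) = 13.
From the proposed closed form z(n) = 4ⁿ - 3 + 2:
  z(2) = 15.
The recurrence gives 13 but the closed form gives 15, so the closed form does not satisfy the recurrence.

No, the closed form is incorrect.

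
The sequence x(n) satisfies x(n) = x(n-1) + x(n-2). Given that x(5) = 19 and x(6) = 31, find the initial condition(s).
Work backwards using x(k) = x(k+2) - x(k+1):
x(4) = x(6) - x(5) = 31 - 19 = 12
x(3) = x(5) - x(4) = 19 - 12 = 7
x(2) = x(4) - x(3) = 12 - 7 = 5
x(1) = x(3) - x(2) = 7 - 5 = 2
x(0) = x(2) - x(1) = 5 - 2 = 3

x(0) = 3, x(1) = 2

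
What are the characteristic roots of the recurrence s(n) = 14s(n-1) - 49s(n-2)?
Substitute s(n) = rⁿ and divide through by rⁿ⁻²: r² - 14r + 49 = 0
Factor: (r - 7)² = 0, so r = 7 (double root).
General solution: s(n) = (A + Bn)·7ⁿ

Characteristic: r² - 14r + 49 = 0, Roots: r = 7 (double root)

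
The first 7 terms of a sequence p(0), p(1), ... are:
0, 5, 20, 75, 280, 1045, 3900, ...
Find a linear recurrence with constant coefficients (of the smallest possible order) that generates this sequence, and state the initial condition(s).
Look for the lowest-order linear relation among consecutive terms.
Observation: p(n) - 4·p(n-1) - (-1)·p(n-2) = 0 holds for the shown terms, and no order-1 relation p(n) = α·p(n-1) + β fits.
Check at n=3: 4·20 + (-1)·5 = 75. ✓

p(n) = 4p(n-1) - p(n-2), p(0) = 0, p(1) = 5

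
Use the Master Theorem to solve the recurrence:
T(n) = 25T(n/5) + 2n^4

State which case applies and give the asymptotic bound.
Master Theorem template: T(n) = a·T(n/b) + f(n).
Here: a=25, b=5, f(n)=2n^4
Compute log_b(a) = log_5(25) = 2.
f(n) = 2n^4 = Ω(n^(2+ε)) with ε = 2, and the regularity condition holds (a·f(n/b) = (a/b^4)·f(n) with a/b^4 = 5^-2 < 1). Case 3: T(n) = Θ(f(n)) = Θ(n^4).

Case 3: T(n) = Θ(n^4)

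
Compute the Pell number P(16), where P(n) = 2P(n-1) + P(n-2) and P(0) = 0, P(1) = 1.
Computing the sequence terms:
0, 1, 2, 5, 12, 29, 70, 169, 408, 985, 2378, 5741, 13860, 33461, 80782, 195025, 470832

470832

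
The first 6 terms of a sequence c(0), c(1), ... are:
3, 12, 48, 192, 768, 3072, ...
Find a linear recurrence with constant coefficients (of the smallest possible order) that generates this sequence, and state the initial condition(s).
Look for the lowest-order linear relation among consecutive terms.
Observation: each term is 4× the previous.
Check at n=2: 4·12 = 48. ✓

c(n) = 4 × c(n-1), c(0) = 3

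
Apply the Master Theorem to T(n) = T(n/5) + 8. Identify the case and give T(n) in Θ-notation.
Master Theorem template: T(n) = a·T(n/b) + f(n).
Here: a=1, b=5, f(n)=8
Compute log_b(a) = log_5(1) = 0.
f(n) = 8 = Θ(1). Case 2: T(n) = Θ(log n).

Case 2: T(n) = Θ(log n)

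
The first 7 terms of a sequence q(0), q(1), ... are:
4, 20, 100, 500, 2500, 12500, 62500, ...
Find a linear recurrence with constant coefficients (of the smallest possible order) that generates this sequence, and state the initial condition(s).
Look for the lowest-order linear relation among consecutive terms.
Observation: each term is 5× the previous.
Check at n=2: 5·20 = 100. ✓

q(n) = 5 × q(n-1), q(0) = 4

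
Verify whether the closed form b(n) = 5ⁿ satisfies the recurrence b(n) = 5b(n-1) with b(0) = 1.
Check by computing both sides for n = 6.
From the recurrence with b(0) = 1:
  b(0) = 1, b(1) = 5, b(2) = 25, b(3) = 125, b(4) = 625, b(5) = 3125, b(6) = 15625
  so the recurrence gives b(6) = 15625.
From the proposed closed form b(n) = 5ⁿ:
  b(6) = 15625.
Both sides give 15625 at n = 6, and the initial condition(s) match, so the closed form is consistent.

Yes, the closed form is correct.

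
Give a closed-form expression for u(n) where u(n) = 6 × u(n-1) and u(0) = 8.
Recurrence: u(n) = 6 × u(n-1), initial: u(0) = 8.
Each term is 6 times the previous, so this is geometric with ratio 6. After n steps: u(n) = u(0)·6ⁿ = 8·6ⁿ.

u(n) = 8·6ⁿ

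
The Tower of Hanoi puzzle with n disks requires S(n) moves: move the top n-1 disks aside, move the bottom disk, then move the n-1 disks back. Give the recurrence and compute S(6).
Moving n disks = move the top n-1 disks aside (S(n-1) moves) + move the largest disk (1 move) + move the n-1 disks back on top (S(n-1) moves), so S(n) = 2S(n-1) + 1, with S(1) = 1 (a single disk takes one move).
First terms: 1, 3, 7, 15, 31, 63, … — each is one less than a power of 2. Indeed S(n) + 1 = 2(S(n-1) + 1) with S(1) + 1 = 2, so S(n) + 1 = 2ⁿ and S(n) = 2ⁿ - 1.
Hence S(6) = 2^6 - 1 = 64 - 1 = 63.

S(n) = 2S(n-1) + 1, S(1) = 1; S(6) = 63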